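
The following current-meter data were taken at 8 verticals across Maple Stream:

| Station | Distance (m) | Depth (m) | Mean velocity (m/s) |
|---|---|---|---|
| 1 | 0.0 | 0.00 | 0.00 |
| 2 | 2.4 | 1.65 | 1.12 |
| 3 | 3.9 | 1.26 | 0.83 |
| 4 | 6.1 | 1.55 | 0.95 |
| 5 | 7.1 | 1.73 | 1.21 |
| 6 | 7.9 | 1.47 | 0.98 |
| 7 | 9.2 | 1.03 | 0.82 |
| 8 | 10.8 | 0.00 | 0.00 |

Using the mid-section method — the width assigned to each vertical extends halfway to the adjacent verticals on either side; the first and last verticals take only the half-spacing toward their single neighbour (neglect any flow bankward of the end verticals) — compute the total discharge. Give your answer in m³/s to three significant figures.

12.5 m³/s

w_2 = (3.9 − 0.0)/2 = 1.95 m; q_2 = 1.12 × 1.65 × 1.95 = 3.604 m³/s
w_3 = (6.1 − 2.4)/2 = 1.85 m; q_3 = 0.83 × 1.26 × 1.85 = 1.935 m³/s
w_4 = (7.1 − 3.9)/2 = 1.6 m; q_4 = 0.95 × 1.55 × 1.6 = 2.356 m³/s
w_5 = (7.9 − 6.1)/2 = 0.9 m; q_5 = 1.21 × 1.73 × 0.9 = 1.884 m³/s
w_6 = (9.2 − 7.1)/2 = 1.05 m; q_6 = 0.98 × 1.47 × 1.05 = 1.513 m³/s
w_7 = (10.8 − 7.9)/2 = 1.45 m; q_7 = 0.82 × 1.03 × 1.45 = 1.225 m³/s
Stations 1, 8 contribute zero (depth or velocity is 0).
Q = Σ qᵢ = 12.52 m³/s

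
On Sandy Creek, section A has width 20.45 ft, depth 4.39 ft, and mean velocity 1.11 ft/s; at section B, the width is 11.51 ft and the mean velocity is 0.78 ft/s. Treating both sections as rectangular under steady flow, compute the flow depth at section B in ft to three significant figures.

Q = A₁V₁ = (20.45×4.39) × 1.11 = 99.65 ft³/s
d₂ = Q/(b₂ V₂) = 99.65/(11.51×0.78) = 11.10 ft

11.1 ft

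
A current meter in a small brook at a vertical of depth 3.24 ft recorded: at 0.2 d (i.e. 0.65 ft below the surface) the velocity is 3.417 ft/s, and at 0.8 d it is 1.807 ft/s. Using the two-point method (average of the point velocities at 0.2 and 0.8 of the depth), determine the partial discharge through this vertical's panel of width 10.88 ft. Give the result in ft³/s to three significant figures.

v̄ = (3.417 + 1.807) / 2 = 2.612 ft/s
q = v̄ × d × w = 2.612 × 3.24 × 10.88 = 92.08 ft³/s

92.1 ft³/s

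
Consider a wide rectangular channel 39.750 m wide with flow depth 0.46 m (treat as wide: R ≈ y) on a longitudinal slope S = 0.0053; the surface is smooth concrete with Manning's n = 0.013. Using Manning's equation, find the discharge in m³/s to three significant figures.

61.0 m³/s

A = b·y = 39.750 × 0.46 = 18.29 m²
Wide channel: R ≈ y = 0.46 m
Q = (1/n)·A·R^(2/3)·S^(1/2) = (1/0.013) × 18.29 × 0.4600^(2/3) × 0.0053^(1/2) = 61.02 m³/s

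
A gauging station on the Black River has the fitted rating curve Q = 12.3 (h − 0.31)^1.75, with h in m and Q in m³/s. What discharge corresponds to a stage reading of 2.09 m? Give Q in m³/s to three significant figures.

33.7 m³/s

Q = 12.3 × (2.09 − 0.31)^1.75 = 12.3 × 1.78^1.75 = 33.74 m³/s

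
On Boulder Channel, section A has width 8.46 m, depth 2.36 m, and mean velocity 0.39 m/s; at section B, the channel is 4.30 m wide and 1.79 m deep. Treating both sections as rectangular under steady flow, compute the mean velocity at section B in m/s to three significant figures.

Q = A₁V₁ = (8.46×2.36) × 0.39 = 7.787 m³/s
A₂ = 4.30 × 1.79 = 7.697 m²
V₂ = Q/A₂ = 7.787/7.697 = 1.012 m/s

1.01 m/s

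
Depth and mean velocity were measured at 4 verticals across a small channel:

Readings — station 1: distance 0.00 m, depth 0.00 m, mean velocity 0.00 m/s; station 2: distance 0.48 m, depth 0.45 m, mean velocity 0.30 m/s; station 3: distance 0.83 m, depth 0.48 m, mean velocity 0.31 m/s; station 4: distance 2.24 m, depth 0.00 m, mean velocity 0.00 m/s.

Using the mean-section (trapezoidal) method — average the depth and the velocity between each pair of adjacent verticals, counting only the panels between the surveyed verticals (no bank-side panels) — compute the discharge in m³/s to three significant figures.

0.118 m³/s

Panel 1-2: Δb = 0.48 m, d̄ = (0.00+0.45)/2 = 0.225, v̄ = (0.00+0.30)/2 = 0.15 → q = 0.48×0.225×0.15 = 0.01620 m³/s
Panel 2-3: Δb = 0.35 m, d̄ = (0.45+0.48)/2 = 0.465, v̄ = (0.30+0.31)/2 = 0.305 → q = 0.35×0.465×0.305 = 0.04964 m³/s
Panel 3-4: Δb = 1.41 m, d̄ = (0.48+0.00)/2 = 0.24, v̄ = (0.31+0.00)/2 = 0.155 → q = 1.41×0.24×0.155 = 0.05245 m³/s
Q = Σ q = 0.1183 m³/s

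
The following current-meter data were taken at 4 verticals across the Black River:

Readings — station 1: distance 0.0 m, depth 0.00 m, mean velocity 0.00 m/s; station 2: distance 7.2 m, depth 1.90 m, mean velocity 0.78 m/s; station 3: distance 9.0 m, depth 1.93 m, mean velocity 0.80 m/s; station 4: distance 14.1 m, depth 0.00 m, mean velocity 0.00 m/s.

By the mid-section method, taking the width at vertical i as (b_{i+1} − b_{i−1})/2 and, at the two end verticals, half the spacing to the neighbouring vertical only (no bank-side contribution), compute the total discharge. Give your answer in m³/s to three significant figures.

12.0 m³/s

w_2 = (9.0 − 0.0)/2 = 4.5 m; q_2 = 0.78 × 1.90 × 4.5 = 6.669 m³/s
w_3 = (14.1 − 7.2)/2 = 3.45 m; q_3 = 0.80 × 1.93 × 3.45 = 5.327 m³/s
Stations 1, 4 contribute zero (depth or velocity is 0).
Q = Σ qᵢ = 12.00 m³/s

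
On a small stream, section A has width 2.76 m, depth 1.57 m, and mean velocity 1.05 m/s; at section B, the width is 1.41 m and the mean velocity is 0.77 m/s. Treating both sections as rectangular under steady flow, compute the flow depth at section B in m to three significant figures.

4.19 m

Q = A₁V₁ = (2.76×1.57) × 1.05 = 4.550 m³/s
d₂ = Q/(b₂ V₂) = 4.550/(1.41×0.77) = 4.191 m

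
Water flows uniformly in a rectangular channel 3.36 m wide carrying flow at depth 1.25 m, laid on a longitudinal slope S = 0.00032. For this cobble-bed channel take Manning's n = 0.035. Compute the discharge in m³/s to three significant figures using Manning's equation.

A = b·y = 3.36 × 1.25 = 4.200 m²
P = b + 2y = 3.36 + 2×1.25 = 5.860 m
R = A/P = 4.200/5.860 = 0.7167 m
Q = (1/n)·A·R^(2/3)·S^(1/2) = (1/0.035) × 4.200 × 0.7167^(2/3) × 0.00032^(1/2) = 1.719 m³/s

1.72 m³/s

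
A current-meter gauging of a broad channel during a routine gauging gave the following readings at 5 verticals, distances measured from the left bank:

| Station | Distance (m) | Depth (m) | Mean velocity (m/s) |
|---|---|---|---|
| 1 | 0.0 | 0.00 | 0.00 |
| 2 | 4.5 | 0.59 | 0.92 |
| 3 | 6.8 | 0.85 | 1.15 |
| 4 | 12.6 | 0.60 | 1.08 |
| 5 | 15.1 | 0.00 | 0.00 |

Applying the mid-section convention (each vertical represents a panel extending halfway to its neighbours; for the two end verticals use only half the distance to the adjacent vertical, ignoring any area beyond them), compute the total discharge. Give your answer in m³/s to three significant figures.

w_2 = (6.8 − 0.0)/2 = 3.4 m; q_2 = 0.92 × 0.59 × 3.4 = 1.846 m³/s
w_3 = (12.6 − 4.5)/2 = 4.05 m; q_3 = 1.15 × 0.85 × 4.05 = 3.959 m³/s
w_4 = (15.1 − 6.8)/2 = 4.15 m; q_4 = 1.08 × 0.60 × 4.15 = 2.689 m³/s
Stations 1, 5 contribute zero (depth or velocity is 0).
Q = Σ qᵢ = 8.494 m³/s

8.49 m³/s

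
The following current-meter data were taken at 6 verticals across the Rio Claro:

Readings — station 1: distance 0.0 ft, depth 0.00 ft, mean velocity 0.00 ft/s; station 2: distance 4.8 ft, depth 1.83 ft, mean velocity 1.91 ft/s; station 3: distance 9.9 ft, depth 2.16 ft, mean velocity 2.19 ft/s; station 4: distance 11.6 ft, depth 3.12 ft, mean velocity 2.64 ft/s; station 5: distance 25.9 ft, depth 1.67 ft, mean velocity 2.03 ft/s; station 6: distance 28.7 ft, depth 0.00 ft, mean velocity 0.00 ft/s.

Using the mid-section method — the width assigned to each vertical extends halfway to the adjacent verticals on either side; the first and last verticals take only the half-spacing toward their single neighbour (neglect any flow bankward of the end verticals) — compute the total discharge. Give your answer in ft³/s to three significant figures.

128 ft³/s

w_2 = (9.9 − 0.0)/2 = 4.95 ft; q_2 = 1.91 × 1.83 × 4.95 = 17.30 ft³/s
w_3 = (11.6 − 4.8)/2 = 3.4 ft; q_3 = 2.19 × 2.16 × 3.4 = 16.08 ft³/s
w_4 = (25.9 − 9.9)/2 = 8 ft; q_4 = 2.64 × 3.12 × 8 = 65.89 ft³/s
w_5 = (28.7 − 11.6)/2 = 8.55 ft; q_5 = 2.03 × 1.67 × 8.55 = 28.99 ft³/s
Stations 1, 6 contribute zero (depth or velocity is 0).
Q = Σ qᵢ = 128.3 ft³/s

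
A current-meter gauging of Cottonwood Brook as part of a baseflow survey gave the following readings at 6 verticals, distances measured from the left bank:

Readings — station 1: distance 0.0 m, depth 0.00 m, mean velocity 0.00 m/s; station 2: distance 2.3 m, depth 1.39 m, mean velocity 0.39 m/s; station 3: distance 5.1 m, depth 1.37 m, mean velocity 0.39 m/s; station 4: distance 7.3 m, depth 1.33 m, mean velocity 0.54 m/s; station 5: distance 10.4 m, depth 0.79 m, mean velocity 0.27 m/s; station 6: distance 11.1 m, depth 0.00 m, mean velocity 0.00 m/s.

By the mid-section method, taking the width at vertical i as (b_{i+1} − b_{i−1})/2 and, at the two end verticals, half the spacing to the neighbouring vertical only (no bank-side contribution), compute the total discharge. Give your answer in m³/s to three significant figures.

5.03 m³/s

w_2 = (5.1 − 0.0)/2 = 2.55 m; q_2 = 0.39 × 1.39 × 2.55 = 1.382 m³/s
w_3 = (7.3 − 2.3)/2 = 2.5 m; q_3 = 0.39 × 1.37 × 2.5 = 1.336 m³/s
w_4 = (10.4 − 5.1)/2 = 2.65 m; q_4 = 0.54 × 1.33 × 2.65 = 1.903 m³/s
w_5 = (11.1 − 7.3)/2 = 1.9 m; q_5 = 0.27 × 0.79 × 1.9 = 0.4053 m³/s
Stations 1, 6 contribute zero (depth or velocity is 0).
Q = Σ qᵢ = 5.027 m³/s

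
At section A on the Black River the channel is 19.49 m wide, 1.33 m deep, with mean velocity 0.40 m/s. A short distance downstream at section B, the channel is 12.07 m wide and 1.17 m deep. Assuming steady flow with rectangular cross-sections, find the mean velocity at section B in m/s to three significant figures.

Q = A₁V₁ = (19.49×1.33) × 0.40 = 10.37 m³/s
A₂ = 12.07 × 1.17 = 14.12 m²
V₂ = Q/A₂ = 10.37/14.12 = 0.7342 m/s

0.734 m/s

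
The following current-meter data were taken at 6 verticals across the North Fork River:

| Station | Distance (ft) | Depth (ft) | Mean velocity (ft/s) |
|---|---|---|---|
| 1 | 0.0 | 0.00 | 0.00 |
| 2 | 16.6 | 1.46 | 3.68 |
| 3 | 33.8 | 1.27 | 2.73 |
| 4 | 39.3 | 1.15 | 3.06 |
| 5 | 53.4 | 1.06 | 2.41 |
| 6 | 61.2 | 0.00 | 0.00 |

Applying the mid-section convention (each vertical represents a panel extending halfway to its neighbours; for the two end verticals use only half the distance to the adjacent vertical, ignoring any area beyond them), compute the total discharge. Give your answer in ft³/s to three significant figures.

193 ft³/s

w_2 = (33.8 − 0.0)/2 = 16.9 ft; q_2 = 3.68 × 1.46 × 16.9 = 90.80 ft³/s
w_3 = (39.3 − 16.6)/2 = 11.35 ft; q_3 = 2.73 × 1.27 × 11.35 = 39.35 ft³/s
w_4 = (53.4 − 33.8)/2 = 9.8 ft; q_4 = 3.06 × 1.15 × 9.8 = 34.49 ft³/s
w_5 = (61.2 − 39.3)/2 = 10.95 ft; q_5 = 2.41 × 1.06 × 10.95 = 27.97 ft³/s
Stations 1, 6 contribute zero (depth or velocity is 0).
Q = Σ qᵢ = 192.6 ft³/s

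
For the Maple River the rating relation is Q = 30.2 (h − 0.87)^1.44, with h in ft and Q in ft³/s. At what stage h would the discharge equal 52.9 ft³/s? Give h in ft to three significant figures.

2.35 ft

h − h₀ = (Q/C)^(1/b) = (52.9/30.2)^(1/1.44) = 1.476 ft
h = 0.87 + 1.476 = 2.346 ft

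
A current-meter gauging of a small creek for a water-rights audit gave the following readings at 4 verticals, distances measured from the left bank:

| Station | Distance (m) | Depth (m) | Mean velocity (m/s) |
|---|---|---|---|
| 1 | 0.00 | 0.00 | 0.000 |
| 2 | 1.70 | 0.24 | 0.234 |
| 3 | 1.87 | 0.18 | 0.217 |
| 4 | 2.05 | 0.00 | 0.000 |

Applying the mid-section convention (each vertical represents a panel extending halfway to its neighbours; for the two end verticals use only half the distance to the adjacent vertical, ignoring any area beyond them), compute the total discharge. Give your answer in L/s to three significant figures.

59.3 L/s

w_2 = (1.87 − 0.00)/2 = 0.935 m; q_2 = 0.234 × 0.24 × 0.935 = 0.05251 m³/s
w_3 = (2.05 − 1.70)/2 = 0.175 m; q_3 = 0.217 × 0.18 × 0.175 = 0.006836 m³/s
Stations 1, 4 contribute zero (depth or velocity is 0).
Q = Σ qᵢ = 0.05935 m³/s
= 0.05935 × 1000 = 59.35 L/s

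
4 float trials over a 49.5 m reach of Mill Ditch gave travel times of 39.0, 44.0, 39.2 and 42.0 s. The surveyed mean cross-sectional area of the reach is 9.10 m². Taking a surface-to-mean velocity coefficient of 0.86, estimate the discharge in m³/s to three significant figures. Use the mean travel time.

9.44 m³/s

t̄ = (39.0 + 44.0 + 39.2 + 42.0) / 4 = 41.05 s
v_surface = L / t̄ = 49.5 / 41.05 = 1.206 m/s
v_mean = 0.86 × 1.206 = 1.037 m/s
Q = A × v_mean = 9.10 × 1.037 = 9.437 m³/s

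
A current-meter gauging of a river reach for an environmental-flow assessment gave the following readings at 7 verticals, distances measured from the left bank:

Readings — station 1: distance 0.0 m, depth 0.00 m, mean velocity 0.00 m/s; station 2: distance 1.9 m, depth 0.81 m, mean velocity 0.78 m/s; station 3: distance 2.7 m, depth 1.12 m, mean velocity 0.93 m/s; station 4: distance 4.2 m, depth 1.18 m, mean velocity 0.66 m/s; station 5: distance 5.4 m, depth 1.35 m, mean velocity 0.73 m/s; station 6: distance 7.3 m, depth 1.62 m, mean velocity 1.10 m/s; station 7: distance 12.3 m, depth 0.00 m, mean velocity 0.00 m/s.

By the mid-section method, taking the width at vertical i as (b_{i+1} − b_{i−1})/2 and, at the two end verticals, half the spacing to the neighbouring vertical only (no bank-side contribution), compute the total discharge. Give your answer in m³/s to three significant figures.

w_2 = (2.7 − 0.0)/2 = 1.35 m; q_2 = 0.78 × 0.81 × 1.35 = 0.8529 m³/s
w_3 = (4.2 − 1.9)/2 = 1.15 m; q_3 = 0.93 × 1.12 × 1.15 = 1.198 m³/s
w_4 = (5.4 − 2.7)/2 = 1.35 m; q_4 = 0.66 × 1.18 × 1.35 = 1.051 m³/s
w_5 = (7.3 − 4.2)/2 = 1.55 m; q_5 = 0.73 × 1.35 × 1.55 = 1.528 m³/s
w_6 = (12.3 − 5.4)/2 = 3.45 m; q_6 = 1.10 × 1.62 × 3.45 = 6.148 m³/s
Stations 1, 7 contribute zero (depth or velocity is 0).
Q = Σ qᵢ = 10.78 m³/s

10.8 m³/s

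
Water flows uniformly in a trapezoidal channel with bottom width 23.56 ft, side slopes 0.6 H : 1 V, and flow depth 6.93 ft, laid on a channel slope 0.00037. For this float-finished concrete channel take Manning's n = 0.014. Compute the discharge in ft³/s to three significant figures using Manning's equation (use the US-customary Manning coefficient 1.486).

A = (b + z·y)·y = (23.56 + 0.6×6.93)×6.93 = 192.1 ft²
P = b + 2y√(1+z²) = 23.56 + 2×6.93×√(1+0.6²) = 39.72 ft
R = A/P = 192.1/39.72 = 4.836 ft
Q = (1.486/n)·A·R^(2/3)·S^(1/2) = (1.486/0.014) × 192.1 × 4.836^(2/3) × 0.00037^(1/2) = 1121 ft³/s

1120 ft³/s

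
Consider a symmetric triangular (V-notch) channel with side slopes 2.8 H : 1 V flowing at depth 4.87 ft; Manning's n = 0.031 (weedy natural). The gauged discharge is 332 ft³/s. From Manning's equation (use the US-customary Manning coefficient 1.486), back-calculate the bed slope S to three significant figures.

A = z·y² = 2.8×4.87² = 66.41 ft²
P = 2y√(1+z²) = 2×4.87×√(1+2.8²) = 28.96 ft
R = A/P = 66.41/28.96 = 2.293 ft
S = (Q·n / (1.486·A·R^(2/3)))² = (332×0.031 / (1.486×66.41×1.739))² = 0.003597

0.00360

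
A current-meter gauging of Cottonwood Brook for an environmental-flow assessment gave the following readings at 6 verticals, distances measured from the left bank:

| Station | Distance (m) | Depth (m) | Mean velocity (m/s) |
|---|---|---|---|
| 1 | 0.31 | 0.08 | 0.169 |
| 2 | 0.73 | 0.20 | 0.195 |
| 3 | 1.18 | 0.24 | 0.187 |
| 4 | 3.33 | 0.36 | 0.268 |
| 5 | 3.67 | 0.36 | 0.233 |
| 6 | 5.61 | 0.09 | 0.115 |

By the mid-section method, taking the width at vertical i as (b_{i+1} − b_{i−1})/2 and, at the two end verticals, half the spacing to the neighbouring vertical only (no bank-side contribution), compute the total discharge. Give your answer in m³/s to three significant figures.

0.304 m³/s

w_1 = (0.73 − 0.31)/2 = 0.21 m; q_1 = 0.169 × 0.08 × 0.21 = 0.002839 m³/s
w_2 = (1.18 − 0.31)/2 = 0.435 m; q_2 = 0.195 × 0.20 × 0.435 = 0.01697 m³/s
w_3 = (3.33 − 0.73)/2 = 1.3 m; q_3 = 0.187 × 0.24 × 1.3 = 0.05834 m³/s
w_4 = (3.67 − 1.18)/2 = 1.245 m; q_4 = 0.268 × 0.36 × 1.245 = 0.1201 m³/s
w_5 = (5.61 − 3.33)/2 = 1.14 m; q_5 = 0.233 × 0.36 × 1.14 = 0.09562 m³/s
w_6 = (5.61 − 3.67)/2 = 0.97 m; q_6 = 0.115 × 0.09 × 0.97 = 0.01004 m³/s
Q = Σ qᵢ = 0.3039 m³/s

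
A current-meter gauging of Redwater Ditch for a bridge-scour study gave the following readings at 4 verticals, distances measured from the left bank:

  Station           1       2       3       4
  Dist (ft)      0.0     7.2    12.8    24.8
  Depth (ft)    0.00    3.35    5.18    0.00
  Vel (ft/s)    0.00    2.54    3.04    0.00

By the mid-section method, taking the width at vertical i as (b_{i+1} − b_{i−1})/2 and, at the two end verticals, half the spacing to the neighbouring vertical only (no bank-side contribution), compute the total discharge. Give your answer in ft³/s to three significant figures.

193 ft³/s

w_2 = (12.8 − 0.0)/2 = 6.4 ft; q_2 = 2.54 × 3.35 × 6.4 = 54.46 ft³/s
w_3 = (24.8 − 7.2)/2 = 8.8 ft; q_3 = 3.04 × 5.18 × 8.8 = 138.6 ft³/s
Stations 1, 4 contribute zero (depth or velocity is 0).
Q = Σ qᵢ = 193.0 ft³/s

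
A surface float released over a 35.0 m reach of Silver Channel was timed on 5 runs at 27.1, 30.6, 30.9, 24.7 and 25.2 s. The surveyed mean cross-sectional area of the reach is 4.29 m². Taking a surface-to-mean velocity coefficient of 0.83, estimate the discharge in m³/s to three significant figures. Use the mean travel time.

t̄ = (27.1 + 30.6 + 30.9 + 24.7 + 25.2) / 5 = 27.7 s
v_surface = L / t̄ = 35.0 / 27.7 = 1.264 m/s
v_mean = 0.83 × 1.264 = 1.049 m/s
Q = A × v_mean = 4.29 × 1.049 = 4.499 m³/s

4.50 m³/s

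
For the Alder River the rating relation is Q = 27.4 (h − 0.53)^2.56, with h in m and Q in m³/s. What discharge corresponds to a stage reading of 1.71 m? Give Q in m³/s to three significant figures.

41.9 m³/s

Q = 27.4 × (1.71 − 0.53)^2.56 = 27.4 × 1.18^2.56 = 41.86 m³/s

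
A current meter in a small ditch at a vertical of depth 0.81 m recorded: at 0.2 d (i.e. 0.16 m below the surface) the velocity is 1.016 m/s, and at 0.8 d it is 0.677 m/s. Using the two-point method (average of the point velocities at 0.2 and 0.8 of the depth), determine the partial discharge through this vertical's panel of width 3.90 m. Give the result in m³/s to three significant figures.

2.67 m³/s

v̄ = (1.016 + 0.677) / 2 = 0.8465 m/s
q = v̄ × d × w = 0.8465 × 0.81 × 3.90 = 2.674 m³/s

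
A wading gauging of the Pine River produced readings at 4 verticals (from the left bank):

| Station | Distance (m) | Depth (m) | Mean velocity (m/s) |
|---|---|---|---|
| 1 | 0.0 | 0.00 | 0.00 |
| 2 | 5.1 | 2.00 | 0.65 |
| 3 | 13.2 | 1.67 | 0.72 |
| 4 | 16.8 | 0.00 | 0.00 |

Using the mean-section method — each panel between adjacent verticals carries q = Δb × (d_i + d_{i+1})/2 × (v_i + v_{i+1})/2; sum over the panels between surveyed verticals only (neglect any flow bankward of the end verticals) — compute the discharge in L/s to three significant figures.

12900 L/s

Panel 1-2: Δb = 5.1 m, d̄ = (0.00+2.00)/2 = 1, v̄ = (0.00+0.65)/2 = 0.325 → q = 5.1×1×0.325 = 1.658 m³/s
Panel 2-3: Δb = 8.1 m, d̄ = (2.00+1.67)/2 = 1.835, v̄ = (0.65+0.72)/2 = 0.685 → q = 8.1×1.835×0.685 = 10.18 m³/s
Panel 3-4: Δb = 3.6 m, d̄ = (1.67+0.00)/2 = 0.835, v̄ = (0.72+0.00)/2 = 0.36 → q = 3.6×0.835×0.36 = 1.082 m³/s
Q = Σ q = 12.92 m³/s
= 12.92 × 1000 = 12920 L/s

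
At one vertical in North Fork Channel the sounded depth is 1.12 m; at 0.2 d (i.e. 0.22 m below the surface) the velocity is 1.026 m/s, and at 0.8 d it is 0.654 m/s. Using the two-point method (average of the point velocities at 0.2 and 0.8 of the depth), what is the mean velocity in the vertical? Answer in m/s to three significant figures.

v̄ = (1.026 + 0.654) / 2 = 0.8400 m/s

0.840 m/s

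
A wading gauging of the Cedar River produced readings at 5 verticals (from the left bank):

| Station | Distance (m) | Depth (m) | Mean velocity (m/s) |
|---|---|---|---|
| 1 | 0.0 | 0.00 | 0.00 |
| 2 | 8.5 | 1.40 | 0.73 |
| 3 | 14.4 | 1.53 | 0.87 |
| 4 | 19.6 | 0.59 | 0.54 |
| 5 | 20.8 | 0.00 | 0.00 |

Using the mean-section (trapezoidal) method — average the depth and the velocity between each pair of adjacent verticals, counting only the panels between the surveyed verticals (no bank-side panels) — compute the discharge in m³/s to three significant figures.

13.1 m³/s

Panel 1-2: Δb = 8.5 m, d̄ = (0.00+1.40)/2 = 0.7, v̄ = (0.00+0.73)/2 = 0.365 → q = 8.5×0.7×0.365 = 2.172 m³/s
Panel 2-3: Δb = 5.9 m, d̄ = (1.40+1.53)/2 = 1.465, v̄ = (0.73+0.87)/2 = 0.8 → q = 5.9×1.465×0.8 = 6.915 m³/s
Panel 3-4: Δb = 5.2 m, d̄ = (1.53+0.59)/2 = 1.06, v̄ = (0.87+0.54)/2 = 0.705 → q = 5.2×1.06×0.705 = 3.886 m³/s
Panel 4-5: Δb = 1.2 m, d̄ = (0.59+0.00)/2 = 0.295, v̄ = (0.54+0.00)/2 = 0.27 → q = 1.2×0.295×0.27 = 0.09558 m³/s
Q = Σ q = 13.07 m³/s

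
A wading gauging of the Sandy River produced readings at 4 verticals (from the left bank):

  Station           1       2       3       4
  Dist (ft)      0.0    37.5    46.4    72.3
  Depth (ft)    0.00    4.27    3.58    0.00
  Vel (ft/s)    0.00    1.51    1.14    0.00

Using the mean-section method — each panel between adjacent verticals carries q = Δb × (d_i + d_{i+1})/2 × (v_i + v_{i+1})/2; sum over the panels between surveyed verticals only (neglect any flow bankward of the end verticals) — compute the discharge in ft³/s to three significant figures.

133 ft³/s

Panel 1-2: Δb = 37.5 ft, d̄ = (0.00+4.27)/2 = 2.135, v̄ = (0.00+1.51)/2 = 0.755 → q = 37.5×2.135×0.755 = 60.45 ft³/s
Panel 2-3: Δb = 8.9 ft, d̄ = (4.27+3.58)/2 = 3.925, v̄ = (1.51+1.14)/2 = 1.325 → q = 8.9×3.925×1.325 = 46.29 ft³/s
Panel 3-4: Δb = 25.9 ft, d̄ = (3.58+0.00)/2 = 1.79, v̄ = (1.14+0.00)/2 = 0.57 → q = 25.9×1.79×0.57 = 26.43 ft³/s
Q = Σ q = 133.2 ft³/s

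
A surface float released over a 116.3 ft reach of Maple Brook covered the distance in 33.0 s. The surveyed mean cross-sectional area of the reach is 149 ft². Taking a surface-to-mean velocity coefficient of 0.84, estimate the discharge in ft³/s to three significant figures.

v_surface = L / t̄ = 116.3 / 33 = 3.524 ft/s
v_mean = 0.84 × 3.524 = 2.960 ft/s
Q = A × v_mean = 149 × 2.960 = 441.1 ft³/s

441 ft³/s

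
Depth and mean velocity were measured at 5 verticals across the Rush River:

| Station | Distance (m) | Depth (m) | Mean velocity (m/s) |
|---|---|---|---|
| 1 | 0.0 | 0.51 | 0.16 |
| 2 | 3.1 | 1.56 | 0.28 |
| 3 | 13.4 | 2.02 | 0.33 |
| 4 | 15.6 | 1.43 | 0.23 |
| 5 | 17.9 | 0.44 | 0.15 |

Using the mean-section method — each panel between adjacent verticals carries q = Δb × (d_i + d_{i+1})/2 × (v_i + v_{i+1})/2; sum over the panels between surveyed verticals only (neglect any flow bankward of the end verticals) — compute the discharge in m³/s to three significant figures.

7.80 m³/s

Panel 1-2: Δb = 3.1 m, d̄ = (0.51+1.56)/2 = 1.035, v̄ = (0.16+0.28)/2 = 0.22 → q = 3.1×1.035×0.22 = 0.7059 m³/s
Panel 2-3: Δb = 10.3 m, d̄ = (1.56+2.02)/2 = 1.79, v̄ = (0.28+0.33)/2 = 0.305 → q = 10.3×1.79×0.305 = 5.623 m³/s
Panel 3-4: Δb = 2.2 m, d̄ = (2.02+1.43)/2 = 1.725, v̄ = (0.33+0.23)/2 = 0.28 → q = 2.2×1.725×0.28 = 1.063 m³/s
Panel 4-5: Δb = 2.3 m, d̄ = (1.43+0.44)/2 = 0.935, v̄ = (0.23+0.15)/2 = 0.19 → q = 2.3×0.935×0.19 = 0.4086 m³/s
Q = Σ q = 7.800 m³/s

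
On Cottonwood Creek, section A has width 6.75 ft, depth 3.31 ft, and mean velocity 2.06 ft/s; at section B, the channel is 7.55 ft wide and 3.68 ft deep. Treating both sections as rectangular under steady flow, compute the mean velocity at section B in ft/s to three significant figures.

Q = A₁V₁ = (6.75×3.31) × 2.06 = 46.03 ft³/s
A₂ = 7.55 × 3.68 = 27.78 ft²
V₂ = Q/A₂ = 46.03/27.78 = 1.657 ft/s

1.66 ft/s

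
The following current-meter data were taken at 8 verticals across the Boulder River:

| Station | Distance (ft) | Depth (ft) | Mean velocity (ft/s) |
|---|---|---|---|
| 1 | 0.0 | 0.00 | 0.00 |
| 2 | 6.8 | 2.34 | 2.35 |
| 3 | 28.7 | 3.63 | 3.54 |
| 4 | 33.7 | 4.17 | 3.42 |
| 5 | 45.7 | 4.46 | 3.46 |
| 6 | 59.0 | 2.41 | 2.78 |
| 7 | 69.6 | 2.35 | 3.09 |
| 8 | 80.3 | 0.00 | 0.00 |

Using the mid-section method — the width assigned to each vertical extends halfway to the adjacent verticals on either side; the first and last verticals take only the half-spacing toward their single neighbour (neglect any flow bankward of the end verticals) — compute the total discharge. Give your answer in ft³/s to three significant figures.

726 ft³/s

w_2 = (28.7 − 0.0)/2 = 14.35 ft; q_2 = 2.35 × 2.34 × 14.35 = 78.91 ft³/s
w_3 = (33.7 − 6.8)/2 = 13.45 ft; q_3 = 3.54 × 3.63 × 13.45 = 172.8 ft³/s
w_4 = (45.7 − 28.7)/2 = 8.5 ft; q_4 = 3.42 × 4.17 × 8.5 = 121.2 ft³/s
w_5 = (59.0 − 33.7)/2 = 12.65 ft; q_5 = 3.46 × 4.46 × 12.65 = 195.2 ft³/s
w_6 = (69.6 − 45.7)/2 = 11.95 ft; q_6 = 2.78 × 2.41 × 11.95 = 80.06 ft³/s
w_7 = (80.3 − 59.0)/2 = 10.65 ft; q_7 = 3.09 × 2.35 × 10.65 = 77.33 ft³/s
Stations 1, 8 contribute zero (depth or velocity is 0).
Q = Σ qᵢ = 725.6 ft³/s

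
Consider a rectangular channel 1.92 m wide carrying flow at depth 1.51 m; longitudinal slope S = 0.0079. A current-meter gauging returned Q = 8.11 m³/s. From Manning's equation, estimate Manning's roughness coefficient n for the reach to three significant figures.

A = b·y = 1.92 × 1.51 = 2.899 m²
P = b + 2y = 1.92 + 2×1.51 = 4.940 m
R = A/P = 2.899/4.940 = 0.5869 m
n = (1/Q)·A·R^(2/3)·S^(1/2) = (1/8.11) × 2.899 × 0.7010 × 0.08888 = 0.02227

0.0223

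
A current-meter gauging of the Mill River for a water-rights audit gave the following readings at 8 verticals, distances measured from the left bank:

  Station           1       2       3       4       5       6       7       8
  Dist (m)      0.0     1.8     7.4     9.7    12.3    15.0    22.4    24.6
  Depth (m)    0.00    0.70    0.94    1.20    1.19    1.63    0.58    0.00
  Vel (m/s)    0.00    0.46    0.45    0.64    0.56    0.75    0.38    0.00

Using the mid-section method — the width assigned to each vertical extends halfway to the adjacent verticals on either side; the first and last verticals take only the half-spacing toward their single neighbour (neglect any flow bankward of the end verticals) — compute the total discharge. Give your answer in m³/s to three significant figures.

w_2 = (7.4 − 0.0)/2 = 3.7 m; q_2 = 0.46 × 0.70 × 3.7 = 1.191 m³/s
w_3 = (9.7 − 1.8)/2 = 3.95 m; q_3 = 0.45 × 0.94 × 3.95 = 1.671 m³/s
w_4 = (12.3 − 7.4)/2 = 2.45 m; q_4 = 0.64 × 1.20 × 2.45 = 1.882 m³/s
w_5 = (15.0 − 9.7)/2 = 2.65 m; q_5 = 0.56 × 1.19 × 2.65 = 1.766 m³/s
w_6 = (22.4 − 12.3)/2 = 5.05 m; q_6 = 0.75 × 1.63 × 5.05 = 6.174 m³/s
w_7 = (24.6 − 15.0)/2 = 4.8 m; q_7 = 0.38 × 0.58 × 4.8 = 1.058 m³/s
Stations 1, 8 contribute zero (depth or velocity is 0).
Q = Σ qᵢ = 13.74 m³/s

13.7 m³/s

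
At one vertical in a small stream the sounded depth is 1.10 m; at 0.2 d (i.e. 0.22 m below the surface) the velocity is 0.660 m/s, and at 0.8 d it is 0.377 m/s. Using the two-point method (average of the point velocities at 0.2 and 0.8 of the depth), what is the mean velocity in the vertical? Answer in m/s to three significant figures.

0.519 m/s

v̄ = (0.660 + 0.377) / 2 = 0.5185 m/s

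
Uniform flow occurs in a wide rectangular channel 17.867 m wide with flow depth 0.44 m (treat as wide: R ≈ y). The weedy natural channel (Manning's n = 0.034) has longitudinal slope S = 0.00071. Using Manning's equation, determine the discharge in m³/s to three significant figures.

A = b·y = 17.867 × 0.44 = 7.861 m²
Wide channel: R ≈ y = 0.44 m
Q = (1/n)·A·R^(2/3)·S^(1/2) = (1/0.034) × 7.861 × 0.4400^(2/3) × 0.00071^(1/2) = 3.564 m³/s

3.56 m³/s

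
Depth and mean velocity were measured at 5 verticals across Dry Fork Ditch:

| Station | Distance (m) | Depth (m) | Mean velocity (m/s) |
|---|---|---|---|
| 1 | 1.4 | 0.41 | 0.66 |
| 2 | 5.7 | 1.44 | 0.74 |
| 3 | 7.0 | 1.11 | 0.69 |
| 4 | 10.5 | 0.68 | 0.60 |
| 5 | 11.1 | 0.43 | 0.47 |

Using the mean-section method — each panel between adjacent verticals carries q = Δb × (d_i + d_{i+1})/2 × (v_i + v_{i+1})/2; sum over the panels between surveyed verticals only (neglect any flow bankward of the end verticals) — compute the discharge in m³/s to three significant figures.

Panel 1-2: Δb = 4.3 m, d̄ = (0.41+1.44)/2 = 0.925, v̄ = (0.66+0.74)/2 = 0.7 → q = 4.3×0.925×0.7 = 2.784 m³/s
Panel 2-3: Δb = 1.3 m, d̄ = (1.44+1.11)/2 = 1.275, v̄ = (0.74+0.69)/2 = 0.715 → q = 1.3×1.275×0.715 = 1.185 m³/s
Panel 3-4: Δb = 3.5 m, d̄ = (1.11+0.68)/2 = 0.895, v̄ = (0.69+0.60)/2 = 0.645 → q = 3.5×0.895×0.645 = 2.020 m³/s
Panel 4-5: Δb = 0.6 m, d̄ = (0.68+0.43)/2 = 0.555, v̄ = (0.60+0.47)/2 = 0.535 → q = 0.6×0.555×0.535 = 0.1782 m³/s
Q = Σ q = 6.168 m³/s

6.17 m³/s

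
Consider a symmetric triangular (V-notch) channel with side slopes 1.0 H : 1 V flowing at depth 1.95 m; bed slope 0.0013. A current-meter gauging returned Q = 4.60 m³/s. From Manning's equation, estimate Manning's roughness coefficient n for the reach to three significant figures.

A = z·y² = 1.0×1.95² = 3.803 m²
P = 2y√(1+z²) = 2×1.95×√(1+1.0²) = 5.515 m
R = A/P = 3.803/5.515 = 0.6894 m
n = (1/Q)·A·R^(2/3)·S^(1/2) = (1/4.60) × 3.803 × 0.7804 × 0.03606 = 0.02326

0.0233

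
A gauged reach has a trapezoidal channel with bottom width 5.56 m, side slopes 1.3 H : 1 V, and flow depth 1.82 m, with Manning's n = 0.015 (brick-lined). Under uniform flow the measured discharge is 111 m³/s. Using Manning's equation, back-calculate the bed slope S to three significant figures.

A = (b + z·y)·y = (5.56 + 1.3×1.82)×1.82 = 14.43 m²
P = b + 2y√(1+z²) = 5.56 + 2×1.82×√(1+1.3²) = 11.53 m
R = A/P = 14.43/11.53 = 1.251 m
S = (Q·n / (1·A·R^(2/3)))² = (111×0.015 / (1×14.43×1.161))² = 0.009882

0.00988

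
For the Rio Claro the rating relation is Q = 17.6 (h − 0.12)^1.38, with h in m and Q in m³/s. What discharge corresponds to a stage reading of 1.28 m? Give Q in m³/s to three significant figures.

Q = 17.6 × (1.28 − 0.12)^1.38 = 17.6 × 1.16^1.38 = 21.60 m³/s

21.6 m³/s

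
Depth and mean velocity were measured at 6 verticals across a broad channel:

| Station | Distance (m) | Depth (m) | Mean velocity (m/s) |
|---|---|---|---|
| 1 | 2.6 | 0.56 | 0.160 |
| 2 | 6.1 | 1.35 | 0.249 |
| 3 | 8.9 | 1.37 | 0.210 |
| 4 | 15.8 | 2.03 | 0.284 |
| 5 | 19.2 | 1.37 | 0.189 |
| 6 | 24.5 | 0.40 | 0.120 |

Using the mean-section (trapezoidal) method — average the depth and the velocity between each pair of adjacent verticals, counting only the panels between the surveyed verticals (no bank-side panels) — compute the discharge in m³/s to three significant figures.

Panel 1-2: Δb = 3.5 m, d̄ = (0.56+1.35)/2 = 0.955, v̄ = (0.160+0.249)/2 = 0.2045 → q = 3.5×0.955×0.2045 = 0.6835 m³/s
Panel 2-3: Δb = 2.8 m, d̄ = (1.35+1.37)/2 = 1.36, v̄ = (0.249+0.210)/2 = 0.2295 → q = 2.8×1.36×0.2295 = 0.8739 m³/s
Panel 3-4: Δb = 6.9 m, d̄ = (1.37+2.03)/2 = 1.7, v̄ = (0.210+0.284)/2 = 0.247 → q = 6.9×1.7×0.247 = 2.897 m³/s
Panel 4-5: Δb = 3.4 m, d̄ = (2.03+1.37)/2 = 1.7, v̄ = (0.284+0.189)/2 = 0.2365 → q = 3.4×1.7×0.2365 = 1.367 m³/s
Panel 5-6: Δb = 5.3 m, d̄ = (1.37+0.40)/2 = 0.885, v̄ = (0.189+0.120)/2 = 0.1545 → q = 5.3×0.885×0.1545 = 0.7247 m³/s
Q = Σ q = 6.546 m³/s

6.55 m³/s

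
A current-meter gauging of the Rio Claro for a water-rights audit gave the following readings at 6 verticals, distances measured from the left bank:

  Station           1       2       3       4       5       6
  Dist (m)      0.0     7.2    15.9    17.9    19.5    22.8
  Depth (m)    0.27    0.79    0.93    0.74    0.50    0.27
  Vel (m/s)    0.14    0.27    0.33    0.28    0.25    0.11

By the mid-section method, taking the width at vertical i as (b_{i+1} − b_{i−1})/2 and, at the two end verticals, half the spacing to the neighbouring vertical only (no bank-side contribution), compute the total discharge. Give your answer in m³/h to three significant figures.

w_1 = (7.2 − 0.0)/2 = 3.6 m; q_1 = 0.14 × 0.27 × 3.6 = 0.1361 m³/s
w_2 = (15.9 − 0.0)/2 = 7.95 m; q_2 = 0.27 × 0.79 × 7.95 = 1.696 m³/s
w_3 = (17.9 − 7.2)/2 = 5.35 m; q_3 = 0.33 × 0.93 × 5.35 = 1.642 m³/s
w_4 = (19.5 − 15.9)/2 = 1.8 m; q_4 = 0.28 × 0.74 × 1.8 = 0.3730 m³/s
w_5 = (22.8 − 17.9)/2 = 2.45 m; q_5 = 0.25 × 0.50 × 2.45 = 0.3063 m³/s
w_6 = (22.8 − 19.5)/2 = 1.65 m; q_6 = 0.11 × 0.27 × 1.65 = 0.04901 m³/s
Q = Σ qᵢ = 4.202 m³/s
= 4.202 × 3600 = 15130 m³/h

15100 m³/h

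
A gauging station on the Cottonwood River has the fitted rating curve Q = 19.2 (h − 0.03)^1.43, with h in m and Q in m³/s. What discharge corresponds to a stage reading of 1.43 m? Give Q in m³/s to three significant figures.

31.1 m³/s

Q = 19.2 × (1.43 − 0.03)^1.43 = 19.2 × 1.4^1.43 = 31.06 m³/s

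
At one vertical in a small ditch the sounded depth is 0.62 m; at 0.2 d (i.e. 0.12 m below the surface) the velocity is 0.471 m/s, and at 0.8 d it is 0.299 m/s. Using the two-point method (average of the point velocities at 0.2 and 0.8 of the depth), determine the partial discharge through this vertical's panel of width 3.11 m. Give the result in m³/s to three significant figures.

v̄ = (0.471 + 0.299) / 2 = 0.3850 m/s
q = v̄ × d × w = 0.3850 × 0.62 × 3.11 = 0.7424 m³/s

0.742 m³/s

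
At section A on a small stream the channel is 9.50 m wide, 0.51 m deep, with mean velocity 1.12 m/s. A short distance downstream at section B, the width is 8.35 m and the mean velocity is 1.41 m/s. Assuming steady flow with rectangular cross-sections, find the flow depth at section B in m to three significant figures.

0.461 m

Q = A₁V₁ = (9.50×0.51) × 1.12 = 5.426 m³/s
d₂ = Q/(b₂ V₂) = 5.426/(8.35×1.41) = 0.4609 m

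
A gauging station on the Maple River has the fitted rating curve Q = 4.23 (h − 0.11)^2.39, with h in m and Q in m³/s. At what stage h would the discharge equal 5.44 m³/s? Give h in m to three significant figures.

1.22 m

h − h₀ = (Q/C)^(1/b) = (5.44/4.23)^(1/2.39) = 1.111 m
h = 0.11 + 1.111 = 1.221 m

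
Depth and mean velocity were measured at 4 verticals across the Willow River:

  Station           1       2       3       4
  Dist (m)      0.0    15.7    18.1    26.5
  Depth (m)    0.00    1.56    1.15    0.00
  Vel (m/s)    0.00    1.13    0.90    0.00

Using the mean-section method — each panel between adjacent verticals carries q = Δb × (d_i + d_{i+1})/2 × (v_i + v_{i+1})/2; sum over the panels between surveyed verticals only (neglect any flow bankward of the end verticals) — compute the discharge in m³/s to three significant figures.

12.4 m³/s

Panel 1-2: Δb = 15.7 m, d̄ = (0.00+1.56)/2 = 0.78, v̄ = (0.00+1.13)/2 = 0.565 → q = 15.7×0.78×0.565 = 6.919 m³/s
Panel 2-3: Δb = 2.4 m, d̄ = (1.56+1.15)/2 = 1.355, v̄ = (1.13+0.90)/2 = 1.015 → q = 2.4×1.355×1.015 = 3.301 m³/s
Panel 3-4: Δb = 8.4 m, d̄ = (1.15+0.00)/2 = 0.575, v̄ = (0.90+0.00)/2 = 0.45 → q = 8.4×0.575×0.45 = 2.174 m³/s
Q = Σ q = 12.39 m³/s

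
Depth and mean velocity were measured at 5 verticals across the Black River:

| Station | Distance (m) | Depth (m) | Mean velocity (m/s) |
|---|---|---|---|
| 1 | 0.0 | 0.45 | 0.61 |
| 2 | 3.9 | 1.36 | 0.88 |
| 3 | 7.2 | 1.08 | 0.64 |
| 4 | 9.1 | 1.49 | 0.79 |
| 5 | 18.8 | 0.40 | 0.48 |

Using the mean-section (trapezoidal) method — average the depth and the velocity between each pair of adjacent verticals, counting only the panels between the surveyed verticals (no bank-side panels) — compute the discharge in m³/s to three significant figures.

13.3 m³/s

Panel 1-2: Δb = 3.9 m, d̄ = (0.45+1.36)/2 = 0.905, v̄ = (0.61+0.88)/2 = 0.745 → q = 3.9×0.905×0.745 = 2.629 m³/s
Panel 2-3: Δb = 3.3 m, d̄ = (1.36+1.08)/2 = 1.22, v̄ = (0.88+0.64)/2 = 0.76 → q = 3.3×1.22×0.76 = 3.060 m³/s
Panel 3-4: Δb = 1.9 m, d̄ = (1.08+1.49)/2 = 1.285, v̄ = (0.64+0.79)/2 = 0.715 → q = 1.9×1.285×0.715 = 1.746 m³/s
Panel 4-5: Δb = 9.7 m, d̄ = (1.49+0.40)/2 = 0.945, v̄ = (0.79+0.48)/2 = 0.635 → q = 9.7×0.945×0.635 = 5.821 m³/s
Q = Σ q = 13.26 m³/s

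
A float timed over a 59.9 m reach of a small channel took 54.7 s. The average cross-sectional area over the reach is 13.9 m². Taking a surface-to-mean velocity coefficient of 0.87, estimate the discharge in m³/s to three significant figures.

13.2 m³/s

v_surface = L / t̄ = 59.9 / 54.7 = 1.095 m/s
v_mean = 0.87 × 1.095 = 0.9527 m/s
Q = A × v_mean = 13.9 × 0.9527 = 13.24 m³/s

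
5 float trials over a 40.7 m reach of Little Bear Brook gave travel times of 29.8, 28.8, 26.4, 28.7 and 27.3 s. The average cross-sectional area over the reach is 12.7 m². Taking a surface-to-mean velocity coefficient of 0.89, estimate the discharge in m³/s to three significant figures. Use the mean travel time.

16.3 m³/s

t̄ = (29.8 + 28.8 + 26.4 + 28.7 + 27.3) / 5 = 28.2 s
v_surface = L / t̄ = 40.7 / 28.2 = 1.443 m/s
v_mean = 0.89 × 1.443 = 1.285 m/s
Q = A × v_mean = 12.7 × 1.285 = 16.31 m³/s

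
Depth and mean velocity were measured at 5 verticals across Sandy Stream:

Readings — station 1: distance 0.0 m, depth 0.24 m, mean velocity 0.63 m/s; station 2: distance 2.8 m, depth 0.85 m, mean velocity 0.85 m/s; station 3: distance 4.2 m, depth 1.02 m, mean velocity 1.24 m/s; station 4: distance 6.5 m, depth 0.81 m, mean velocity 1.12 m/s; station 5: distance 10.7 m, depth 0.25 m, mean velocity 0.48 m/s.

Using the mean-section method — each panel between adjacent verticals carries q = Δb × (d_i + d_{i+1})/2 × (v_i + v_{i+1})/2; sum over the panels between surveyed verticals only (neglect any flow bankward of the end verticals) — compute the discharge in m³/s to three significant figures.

6.76 m³/s

Panel 1-2: Δb = 2.8 m, d̄ = (0.24+0.85)/2 = 0.545, v̄ = (0.63+0.85)/2 = 0.74 → q = 2.8×0.545×0.74 = 1.129 m³/s
Panel 2-3: Δb = 1.4 m, d̄ = (0.85+1.02)/2 = 0.935, v̄ = (0.85+1.24)/2 = 1.045 → q = 1.4×0.935×1.045 = 1.368 m³/s
Panel 3-4: Δb = 2.3 m, d̄ = (1.02+0.81)/2 = 0.915, v̄ = (1.24+1.12)/2 = 1.18 → q = 2.3×0.915×1.18 = 2.483 m³/s
Panel 4-5: Δb = 4.2 m, d̄ = (0.81+0.25)/2 = 0.53, v̄ = (1.12+0.48)/2 = 0.8 → q = 4.2×0.53×0.8 = 1.781 m³/s
Q = Σ q = 6.761 m³/s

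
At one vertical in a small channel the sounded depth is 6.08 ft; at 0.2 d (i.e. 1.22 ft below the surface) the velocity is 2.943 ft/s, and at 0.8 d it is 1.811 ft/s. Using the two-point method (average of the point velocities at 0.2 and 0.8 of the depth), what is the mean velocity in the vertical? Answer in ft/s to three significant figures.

v̄ = (2.943 + 1.811) / 2 = 2.377 ft/s

2.38 ft/s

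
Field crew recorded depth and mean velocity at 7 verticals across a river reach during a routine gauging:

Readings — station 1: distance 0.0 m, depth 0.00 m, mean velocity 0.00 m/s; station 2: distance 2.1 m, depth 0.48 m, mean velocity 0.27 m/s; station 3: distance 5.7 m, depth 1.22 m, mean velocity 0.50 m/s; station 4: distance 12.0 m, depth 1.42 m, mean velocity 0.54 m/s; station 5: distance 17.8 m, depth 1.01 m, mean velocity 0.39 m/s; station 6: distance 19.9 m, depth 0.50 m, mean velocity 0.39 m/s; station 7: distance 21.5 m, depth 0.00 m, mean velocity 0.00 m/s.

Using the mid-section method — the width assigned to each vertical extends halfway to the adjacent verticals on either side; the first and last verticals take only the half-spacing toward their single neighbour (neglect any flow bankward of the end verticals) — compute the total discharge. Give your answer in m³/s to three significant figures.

9.94 m³/s

w_2 = (5.7 − 0.0)/2 = 2.85 m; q_2 = 0.27 × 0.48 × 2.85 = 0.3694 m³/s
w_3 = (12.0 − 2.1)/2 = 4.95 m; q_3 = 0.50 × 1.22 × 4.95 = 3.020 m³/s
w_4 = (17.8 − 5.7)/2 = 6.05 m; q_4 = 0.54 × 1.42 × 6.05 = 4.639 m³/s
w_5 = (19.9 − 12.0)/2 = 3.95 m; q_5 = 0.39 × 1.01 × 3.95 = 1.556 m³/s
w_6 = (21.5 − 17.8)/2 = 1.85 m; q_6 = 0.39 × 0.50 × 1.85 = 0.3608 m³/s
Stations 1, 7 contribute zero (depth or velocity is 0).
Q = Σ qᵢ = 9.945 m³/s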